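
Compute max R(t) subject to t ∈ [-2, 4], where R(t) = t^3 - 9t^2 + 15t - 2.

R'(t) = 3t^2 - 18t + 15, whose only zero in [-2, 4] is t = 1.
Compare values at every candidate in [-2, 4]: R(-2) = -76; R(1) = 5; R(4) = -22.
The maximum over the interval is 5, attained at t = 1.

5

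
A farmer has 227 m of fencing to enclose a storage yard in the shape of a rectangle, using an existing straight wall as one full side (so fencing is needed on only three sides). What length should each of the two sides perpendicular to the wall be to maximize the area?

227/4

Let the sides perpendicular to the wall have length x and the parallel side y, so 2x + y = 227 and the area is A = xy = x(227 − 2x).
A'(x) = 227 − 4x = 0 gives x = 227/4, and A''(x) = −4 < 0 confirms a maximum.
Then y = 227 − 2·227/4 = 227/2 and A = 51529/8.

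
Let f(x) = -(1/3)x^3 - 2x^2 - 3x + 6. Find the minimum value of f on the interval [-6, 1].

Differentiating, f'(x) = -x^2 - 4x - 3; which vanishes at x = -3 and x = -1.
Compare values at every candidate in [-6, 1]: f(-6) = 24; f(-3) = 6; f(-1) = 22/3; f(1) = 2/3.
Hence the absolute minimum is 2/3 at x = 1.

2/3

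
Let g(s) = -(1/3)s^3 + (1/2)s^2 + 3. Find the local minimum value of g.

Critical points: g'(s) = -s^2 + s vanishes at s = 0, 1.
Since g''(s) = -2s + 1, we get g''(0) = 1 > 0 ⇒ local minimum; g''(1) = -1 < 0 ⇒ local maximum.
Thus g has its local minimum at s = 0, with value 3.

3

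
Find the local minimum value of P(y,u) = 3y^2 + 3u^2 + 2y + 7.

20/3

∂P/∂y = 6y + 2 = 0 and ∂P/∂u = 6u = 0, so (y, u) = (-1/3, 0).
The Hessian has P_{yy} = 6, P_{uu} = 6, P_{yu} = 0, giving D = 36 > 0 with P_{yy} > 0, so the point is a local minimum.
P(-1/3, 0) = 20/3.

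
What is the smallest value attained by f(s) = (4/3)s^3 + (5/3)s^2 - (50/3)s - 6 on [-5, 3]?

-143/3

f'(s) = 4s^2 + (10/3)s - 50/3, which vanishes at s = -5/2 and s = 5/3.
Candidates: f(-5) = -143/3,  f(-5/2) = 101/4,  f(5/3) = -1861/81,  f(3) = -5.
Hence the absolute minimum is -143/3 at s = -5.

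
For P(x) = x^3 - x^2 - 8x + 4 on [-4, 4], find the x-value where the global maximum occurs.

4

The derivative is 3x^2 - 2x - 8, which vanishes at x = -4/3 and x = 2.
Evaluating at the critical points and endpoints: P(-4) = -44; P(-4/3) = 284/27; P(2) = -8; P(4) = 20.
The maximum over the interval is 20, attained at x = 4.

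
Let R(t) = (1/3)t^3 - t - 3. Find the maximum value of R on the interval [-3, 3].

Differentiating, R'(t) = t^2 - 1; which vanishes at t = -1 and t = 1.
Compare values at every candidate in [-3, 3]: R(-3) = -9; R(-1) = -7/3; R(1) = -11/3; R(3) = 3.
The maximum over the interval is 3, attained at t = 3.

3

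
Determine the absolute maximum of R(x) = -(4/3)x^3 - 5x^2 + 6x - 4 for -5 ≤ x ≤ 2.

The derivative is -4x^2 - 10x + 6, which vanishes at x = -3 and x = 1/2.
Compare values at every candidate in [-5, 2]: R(-5) = 23/3, R(-3) = -31, R(1/2) = -29/12, R(2) = -68/3.
So the maximum is R(-5) = 23/3.

23/3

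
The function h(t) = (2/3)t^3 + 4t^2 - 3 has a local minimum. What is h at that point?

h'(t) = 2t^2 + 8t. Setting h'(t) = 0 gives t ∈ {-4, 0}.
h''(t) = 4t + 8. h''(-4) = -8 < 0 ⇒ local maximum; h''(0) = 8 > 0 ⇒ local minimum.
Thus h has its local minimum at t = 0, with value -3.

-3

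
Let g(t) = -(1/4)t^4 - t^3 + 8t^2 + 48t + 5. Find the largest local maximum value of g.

197

g'(t) = -t^3 - 3t^2 + 16t + 48 = 0 at t = -4, -3, 4.
g''(t) = -3t^2 - 6t + 16. g''(-4) = -8 < 0 ⇒ local maximum; g''(-3) = 7 > 0 ⇒ local minimum; g''(4) = -56 < 0 ⇒ local maximum.
So the largest local maximum value is g(4) = 197.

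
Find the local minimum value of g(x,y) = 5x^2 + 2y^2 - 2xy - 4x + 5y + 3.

-1/4

∂g/∂x = 10x - 2y - 4 = 0 and ∂g/∂y = -2x + 4y + 5 = 0, so (x, y) = (1/6, -7/6).
The Hessian has g_{xx} = 10, g_{yy} = 4, g_{xy} = -2, giving D = 36 > 0 with g_{xx} > 0, so the point is a local minimum.
g(1/6, -7/6) = -1/4.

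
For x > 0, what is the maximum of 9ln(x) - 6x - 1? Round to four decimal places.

h'(x) = 9/x − 6 = 0 gives x = 3/2.
h''(x) = -9/x², which is negative for x > 0, so this is a local maximum.
h(3/2) = 9·ln(3/2) - 9 - 1 ≈ -6.3508.

-6.3508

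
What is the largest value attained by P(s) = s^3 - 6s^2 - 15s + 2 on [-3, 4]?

The derivative is 3s^2 - 12s - 15, whose only zero in [-3, 4] is s = -1.
Evaluating at the critical points and endpoints: P(-3) = -34,  P(-1) = 10,  P(4) = -90.
Hence the absolute maximum is 10 at s = -1.

10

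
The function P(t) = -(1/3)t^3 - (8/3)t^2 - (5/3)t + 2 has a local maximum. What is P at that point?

184/81

P'(t) = -t^2 - (16/3)t - 5/3. Setting P'(t) = 0 gives t ∈ {-5, -1/3}.
P''(t) = -2t - 16/3. P''(-5) = 14/3 > 0 ⇒ local minimum; P''(-1/3) = -14/3 < 0 ⇒ local maximum.
The local maximum is P(-1/3) = 184/81.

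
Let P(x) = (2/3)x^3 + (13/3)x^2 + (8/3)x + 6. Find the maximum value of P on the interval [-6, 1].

22

Differentiating, P'(x) = 2x^2 + (26/3)x + 8/3; which vanishes at x = -4 and x = -1/3.
Compare values at every candidate in [-6, 1]: P(-6) = 2, P(-4) = 22, P(-1/3) = 451/81, P(1) = 41/3.
The maximum over the interval is 22, attained at x = -4.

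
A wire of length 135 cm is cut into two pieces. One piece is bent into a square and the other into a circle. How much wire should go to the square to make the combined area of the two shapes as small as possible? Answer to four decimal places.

Let x be the length used for the square. Square side x/4; circle radius (135−x)/(2π).
A(x) = (x/4)² + π·((135−x)/(2π))² = x²/16 + (135−x)²/(4π) for 0 ≤ x ≤ 135. A'(x) = x/8 − (135−x)/(2π) = 0 gives x = 4·135/(π+4) ≈ 75.6134.
A'' = 1/8 + 1/(2π) > 0, so this gives the minimum combined area; x ≈ 75.6134 cm to the square.

75.6134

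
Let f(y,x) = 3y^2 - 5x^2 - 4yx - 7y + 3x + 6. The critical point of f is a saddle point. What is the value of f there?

77/38

∂f/∂y = 6y - 4x - 7 = 0 and ∂f/∂x = -4y - 10x + 3 = 0, so (y, x) = (41/38, -5/38).
The Hessian has f_{yy} = 6, f_{xx} = -10, f_{yx} = -4, giving D = -76 < 0, so the point is a saddle point.
f(41/38, -5/38) = 77/38.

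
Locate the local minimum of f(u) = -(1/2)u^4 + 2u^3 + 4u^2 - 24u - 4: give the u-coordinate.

f'(u) = -2u^3 + 6u^2 + 8u - 24. Setting f'(u) = 0 gives u ∈ {-2, 2, 3}.
f''(u) = -6u^2 + 12u + 8. f''(-2) = -40 < 0 ⇒ local maximum; f''(2) = 8 > 0 ⇒ local minimum; f''(3) = -10 < 0 ⇒ local maximum.
Thus f has its local minimum at u = 2, with value -28.

2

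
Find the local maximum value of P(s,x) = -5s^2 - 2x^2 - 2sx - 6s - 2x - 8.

-55/9

∂P/∂s = -10s - 2x - 6 = 0 and ∂P/∂x = -2s - 4x - 2 = 0, so (s, x) = (-5/9, -2/9).
The Hessian has P_{ss} = -10, P_{xx} = -4, P_{sx} = -2, giving D = 36 > 0 with P_{ss} < 0, so the point is a local maximum.
P(-5/9, -2/9) = -55/9.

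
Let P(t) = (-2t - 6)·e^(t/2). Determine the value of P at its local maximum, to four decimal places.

By the product rule, P'(t) = (-t - 5)·e^(t/2). Since e^(t/2) > 0, the only critical point is t = -5.
P''(-5) has the same sign as -1 < 0, so this is a local maximum.
P(-5) = (4)·e^(-5/2) ≈ 0.3283.

0.3283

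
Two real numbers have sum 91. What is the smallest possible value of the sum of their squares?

With a + b = 91, a^2 + b^2 = a^2 + (91 − a)^2.
The derivative 2a − 2(91 − a) = 4a − 182 vanishes at a = 91/2; second derivative 4 > 0, a minimum.
The minimum is 2·(91/2)^2 = 8281/2.

8281/2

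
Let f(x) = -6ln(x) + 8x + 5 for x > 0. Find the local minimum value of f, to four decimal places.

f'(x) = -6/x + 8 = 0 gives x = 3/4.
f''(x) = 6/x², which is positive for x > 0, so this is a local minimum.
f(3/4) = -6·ln(3/4) + 6 + 5 ≈ 12.7261.

12.7261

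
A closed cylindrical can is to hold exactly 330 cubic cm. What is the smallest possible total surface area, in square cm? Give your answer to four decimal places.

With radius r and height h, πr²h = 330 so h = 330/(πr²), and S(r) = 2πr² + 2πrh = 2πr² + 2·330/r.
S'(r) = 4πr − 2·330/r² = 0 ⇒ r³ = 330/(2π), so r ≈ 3.7449 and h = 2r ≈ 7.4899.
S''(r) = 4π + 4·330/r³ > 0, so this is the minimum; S ≈ 264.3568.

264.3568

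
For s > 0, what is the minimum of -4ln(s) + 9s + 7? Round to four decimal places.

P'(s) = -4/s + 9 = 0 gives s = 4/9.
P''(s) = 4/s², which is positive for s > 0, so this is a local minimum.
P(4/9) = -4·ln(4/9) + 4 + 7 ≈ 14.2437.

14.2437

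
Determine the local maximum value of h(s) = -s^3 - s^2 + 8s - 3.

h'(s) = -3s^2 - 2s + 8. Setting h'(s) = 0 gives s ∈ {-2, 4/3}.
Second-derivative test with h''(s) = -6s - 2: h''(-2) = 10 > 0 ⇒ local minimum; h''(4/3) = -10 < 0 ⇒ local maximum.
So the local maximum value is h(4/3) = 95/27.

95/27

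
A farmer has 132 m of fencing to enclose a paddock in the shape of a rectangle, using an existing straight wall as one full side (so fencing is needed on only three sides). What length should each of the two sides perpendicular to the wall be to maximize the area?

Let the sides perpendicular to the wall have length x and the parallel side y, so 2x + y = 132 and the area is A = xy = x(132 − 2x).
A'(x) = 132 − 4x = 0 gives x = 33, and A''(x) = −4 < 0 confirms a maximum.
Then y = 132 − 2·33 = 66 and A = 2178.

33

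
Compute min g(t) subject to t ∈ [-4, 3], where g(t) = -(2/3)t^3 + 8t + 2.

-26/3

The derivative is -2t^2 + 8, which vanishes at t = -2 and t = 2.
Evaluating at the critical points and endpoints: g(-4) = 38/3,  g(-2) = -26/3,  g(2) = 38/3,  g(3) = 8.
So the minimum is g(-2) = -26/3.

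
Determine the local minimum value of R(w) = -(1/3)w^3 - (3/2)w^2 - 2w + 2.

R'(w) = -w^2 - 3w - 2 = 0 at w = -2, -1.
R''(w) = -2w - 3. R''(-2) = 1 > 0 ⇒ local minimum; R''(-1) = -1 < 0 ⇒ local maximum.
So the local minimum value is R(-2) = 8/3.

8/3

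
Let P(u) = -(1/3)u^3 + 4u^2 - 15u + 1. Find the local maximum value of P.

-47/3

P'(u) = -u^2 + 8u - 15 = 0 at u = 3, 5.
Since P''(u) = -2u + 8, we get P''(3) = 2 > 0 ⇒ local minimum; P''(5) = -2 < 0 ⇒ local maximum.
So the local maximum value is P(5) = -47/3.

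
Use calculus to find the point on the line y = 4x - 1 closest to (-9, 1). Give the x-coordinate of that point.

Minimize D(x)^2 = (x + 9)^2 + (4x - 2)^2.
d/dx[D^2] = 2(x + 9) + 2·4·(4x - 2) = 0 ⇒ x = -1/17.
Then y = -21/17 and the distance is √(1444/17) ≈ 9.2164.

-1/17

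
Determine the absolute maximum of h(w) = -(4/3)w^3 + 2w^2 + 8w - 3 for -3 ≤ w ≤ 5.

27

Differentiating, h'(w) = -4w^2 + 4w + 8; which vanishes at w = -1 and w = 2.
Compare values at every candidate in [-3, 5]: h(-3) = 27; h(-1) = -23/3; h(2) = 31/3; h(5) = -239/3.
Hence the absolute maximum is 27 at w = -3.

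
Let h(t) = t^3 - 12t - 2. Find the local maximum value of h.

14

Critical points: h'(t) = 3t^2 - 12 vanishes at t = -2, 2.
h''(t) = 6t. h''(-2) = -12 < 0 ⇒ local maximum; h''(2) = 12 > 0 ⇒ local minimum.
So the local maximum value is h(-2) = 14.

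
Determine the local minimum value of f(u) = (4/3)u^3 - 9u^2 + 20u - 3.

139/12

Critical points: f'(u) = 4u^2 - 18u + 20 vanishes at u = 2, 5/2.
f''(u) = 8u - 18. f''(2) = -2 < 0 ⇒ local maximum; f''(5/2) = 2 > 0 ⇒ local minimum.
The local minimum is f(5/2) = 139/12.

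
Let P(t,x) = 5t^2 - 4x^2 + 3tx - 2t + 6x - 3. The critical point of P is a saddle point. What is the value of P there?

∂P/∂t = 10t + 3x - 2 = 0 and ∂P/∂x = 3t - 8x + 6 = 0, so (t, x) = (-2/89, 66/89).
The Hessian has P_{tt} = 10, P_{xx} = -8, P_{tx} = 3, giving D = -89 < 0, so the point is a saddle point.
P(-2/89, 66/89) = -67/89.

-67/89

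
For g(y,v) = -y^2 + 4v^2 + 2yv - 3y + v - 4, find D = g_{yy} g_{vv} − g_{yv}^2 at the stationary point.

-20

∂g/∂y = -2y + 2v - 3 = 0 and ∂g/∂v = 2y + 8v + 1 = 0, so (y, v) = (-13/10, 1/5).
The Hessian has g_{yy} = -2, g_{vv} = 8, g_{yv} = 2, giving D = -20 < 0, so the point is a saddle point.
D = (-2)·(8) − (2)^2 = -20.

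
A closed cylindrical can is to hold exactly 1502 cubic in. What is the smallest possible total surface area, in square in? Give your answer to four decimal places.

With radius r and height h, πr²h = 1502 so h = 1502/(πr²), and S(r) = 2πr² + 2πrh = 2πr² + 2·1502/r.
S'(r) = 4πr − 2·1502/r² = 0 ⇒ r³ = 1502/(2π), so r ≈ 6.2063 and h = 2r ≈ 12.4125.
S''(r) = 4π + 4·1502/r³ > 0, so this is the minimum; S ≈ 726.0410.

726.0410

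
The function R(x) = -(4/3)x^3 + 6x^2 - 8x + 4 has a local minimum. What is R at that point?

2/3

R'(x) = -4x^2 + 12x - 8 = 0 at x = 1, 2.
Since R''(x) = -8x + 12, we get R''(1) = 4 > 0 ⇒ local minimum; R''(2) = -4 < 0 ⇒ local maximum.
Thus R has its local minimum at x = 1, with value 2/3.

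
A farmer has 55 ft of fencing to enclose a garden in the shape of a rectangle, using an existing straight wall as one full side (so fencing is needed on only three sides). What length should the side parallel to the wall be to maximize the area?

Let the sides perpendicular to the wall have length x and the parallel side y, so 2x + y = 55 and the area is A = xy = x(55 − 2x).
A'(x) = 55 − 4x = 0 gives x = 55/4, and A''(x) = −4 < 0 confirms a maximum.
Then y = 55 − 2·55/4 = 55/2 and A = 3025/8.

55/2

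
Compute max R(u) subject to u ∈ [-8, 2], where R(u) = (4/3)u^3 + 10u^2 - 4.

238/3

Differentiating, R'(u) = 4u^2 + 20u; which vanishes at u = -5 and u = 0.
Evaluating at the critical points and endpoints: R(-8) = -140/3, R(-5) = 238/3, R(0) = -4, R(2) = 140/3.
So the maximum is R(-5) = 238/3.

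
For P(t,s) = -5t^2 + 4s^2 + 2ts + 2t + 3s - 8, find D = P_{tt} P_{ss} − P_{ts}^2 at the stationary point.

∂P/∂t = -10t + 2s + 2 = 0 and ∂P/∂s = 2t + 8s + 3 = 0, so (t, s) = (5/42, -17/42).
The Hessian has P_{tt} = -10, P_{ss} = 8, P_{ts} = 2, giving D = -84 < 0, so the point is a saddle point.
D = (-10)·(8) − (2)^2 = -84.

-84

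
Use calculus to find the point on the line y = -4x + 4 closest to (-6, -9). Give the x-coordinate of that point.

Minimize D(x)^2 = (x + 6)^2 + (-4x + 13)^2.
d/dx[D^2] = 2(x + 6) + 2·(-4)·(-4x + 13) = 0 ⇒ x = 46/17.
Then y = -116/17 and the distance is √(1369/17) ≈ 8.9738.

46/17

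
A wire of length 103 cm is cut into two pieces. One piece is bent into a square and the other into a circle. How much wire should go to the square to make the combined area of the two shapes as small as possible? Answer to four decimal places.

Let x be the length used for the square. Square side x/4; circle radius (103−x)/(2π).
A(x) = (x/4)² + π·((103−x)/(2π))² = x²/16 + (103−x)²/(4π) for 0 ≤ x ≤ 103. A'(x) = x/8 − (103−x)/(2π) = 0 gives x = 4·103/(π+4) ≈ 57.6902.
A'' = 1/8 + 1/(2π) > 0, so this gives the minimum combined area; x ≈ 57.6902 cm to the square.

57.6902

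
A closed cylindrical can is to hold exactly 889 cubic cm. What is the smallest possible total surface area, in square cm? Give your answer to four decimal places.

With radius r and height h, πr²h = 889 so h = 889/(πr²), and S(r) = 2πr² + 2πrh = 2πr² + 2·889/r.
S'(r) = 4πr − 2·889/r² = 0 ⇒ r³ = 889/(2π), so r ≈ 5.2108 and h = 2r ≈ 10.4217.
S''(r) = 4π + 4·889/r³ > 0, so this is the minimum; S ≈ 511.8182.

511.8182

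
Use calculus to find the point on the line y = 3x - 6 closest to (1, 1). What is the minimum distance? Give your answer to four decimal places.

Minimize D(x)^2 = (x - 1)^2 + (3x - 7)^2.
d/dx[D^2] = 2(x - 1) + 2·3·(3x - 7) = 0 ⇒ x = 11/5.
Then y = 3/5 and the distance is √(8/5) ≈ 1.2649.

1.2649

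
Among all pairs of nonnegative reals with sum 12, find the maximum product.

36

With x + y = 12, the product is P(x) = x(12 − x).
P'(x) = 12 − 2x = 0 gives x = 6; P'' = −2 < 0, so this is the maximum.
P = 6·6 = 36.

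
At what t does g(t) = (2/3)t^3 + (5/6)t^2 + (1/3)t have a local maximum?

-1/2

g'(t) = 2t^2 + (5/3)t + 1/3 = 0 at t = -1/2, -1/3.
g''(t) = 4t + 5/3. g''(-1/2) = -1/3 < 0 ⇒ local maximum; g''(-1/3) = 1/3 > 0 ⇒ local minimum.
The local maximum is g(-1/2) = -1/24.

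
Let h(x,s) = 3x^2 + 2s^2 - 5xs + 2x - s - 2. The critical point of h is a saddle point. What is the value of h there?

-1

∂h/∂x = 6x - 5s + 2 = 0 and ∂h/∂s = -5x + 4s - 1 = 0, so (x, s) = (3, 4).
The Hessian has h_{xx} = 6, h_{ss} = 4, h_{xs} = -5, giving D = -1 < 0, so the point is a saddle point.
h(3, 4) = -1.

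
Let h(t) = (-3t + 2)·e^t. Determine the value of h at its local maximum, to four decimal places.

By the product rule, h'(t) = (-3t - 1)·e^t. Since e^t > 0, the only critical point is t = -1/3.
h''(-1/3) has the same sign as -3 < 0, so this is a local maximum.
h(-1/3) = (3)·e^(-1/3) ≈ 2.1496.

2.1496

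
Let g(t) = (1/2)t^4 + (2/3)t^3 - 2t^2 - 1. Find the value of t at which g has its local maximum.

Critical points: g'(t) = 2t^3 + 2t^2 - 4t vanishes at t = -2, 0, 1.
Second-derivative test with g''(t) = 6t^2 + 4t - 4: g''(-2) = 12 > 0 ⇒ local minimum; g''(0) = -4 < 0 ⇒ local maximum; g''(1) = 6 > 0 ⇒ local minimum.
The local maximum is g(0) = -1.

0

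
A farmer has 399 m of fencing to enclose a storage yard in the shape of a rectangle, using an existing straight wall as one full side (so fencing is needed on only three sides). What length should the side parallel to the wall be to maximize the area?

399/2

Let the sides perpendicular to the wall have length x and the parallel side y, so 2x + y = 399 and the area is A = xy = x(399 − 2x).
A'(x) = 399 − 4x = 0 gives x = 399/4, and A''(x) = −4 < 0 confirms a maximum.
Then y = 399 − 2·399/4 = 399/2 and A = 159201/8.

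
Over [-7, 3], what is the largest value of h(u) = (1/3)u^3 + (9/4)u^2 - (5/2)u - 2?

Differentiating, h'(u) = u^2 + (9/2)u - 5/2; which vanishes at u = -5 and u = 1/2.
Evaluating at the critical points and endpoints: h(-7) = 137/12; h(-5) = 301/12; h(1/2) = -127/48; h(3) = 79/4.
The maximum over the interval is 301/12, attained at u = -5.

301/12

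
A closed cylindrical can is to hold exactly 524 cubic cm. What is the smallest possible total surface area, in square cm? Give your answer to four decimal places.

With radius r and height h, πr²h = 524 so h = 524/(πr²), and S(r) = 2πr² + 2πrh = 2πr² + 2·524/r.
S'(r) = 4πr − 2·524/r² = 0 ⇒ r³ = 524/(2π), so r ≈ 4.3690 and h = 2r ≈ 8.7380.
S''(r) = 4π + 4·524/r³ > 0, so this is the minimum; S ≈ 359.8063.

359.8063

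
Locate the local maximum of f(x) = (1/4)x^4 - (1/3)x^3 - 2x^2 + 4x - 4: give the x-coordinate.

Critical points: f'(x) = x^3 - x^2 - 4x + 4 vanishes at x = -2, 1, 2.
Second-derivative test with f''(x) = 3x^2 - 2x - 4: f''(-2) = 12 > 0 ⇒ local minimum; f''(1) = -3 < 0 ⇒ local maximum; f''(2) = 4 > 0 ⇒ local minimum.
The local maximum is f(1) = -25/12.

1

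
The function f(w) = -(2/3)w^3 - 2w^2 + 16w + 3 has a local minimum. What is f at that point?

-151/3

Critical points: f'(w) = -2w^2 - 4w + 16 vanishes at w = -4, 2.
Since f''(w) = -4w - 4, we get f''(-4) = 12 > 0 ⇒ local minimum; f''(2) = -12 < 0 ⇒ local maximum.
So the local minimum value is f(-4) = -151/3.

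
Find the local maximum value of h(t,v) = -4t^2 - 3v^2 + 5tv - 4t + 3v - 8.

-160/23

∂h/∂t = -8t + 5v - 4 = 0 and ∂h/∂v = 5t - 6v + 3 = 0, so (t, v) = (-9/23, 4/23).
The Hessian has h_{tt} = -8, h_{vv} = -6, h_{tv} = 5, giving D = 23 > 0 with h_{tt} < 0, so the point is a local maximum.
h(-9/23, 4/23) = -160/23.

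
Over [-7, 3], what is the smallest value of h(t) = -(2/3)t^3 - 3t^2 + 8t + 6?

-94/3

h'(t) = -2t^2 - 6t + 8, which vanishes at t = -4 and t = 1.
Candidates: h(-7) = 95/3,  h(-4) = -94/3,  h(1) = 31/3,  h(3) = -15.
Hence the absolute minimum is -94/3 at t = -4.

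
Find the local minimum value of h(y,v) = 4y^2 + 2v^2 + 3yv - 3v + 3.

33/23

∂h/∂y = 8y + 3v = 0 and ∂h/∂v = 3y + 4v - 3 = 0, so (y, v) = (-9/23, 24/23).
The Hessian has h_{yy} = 8, h_{vv} = 4, h_{yv} = 3, giving D = 23 > 0 with h_{yy} > 0, so the point is a local minimum.
h(-9/23, 24/23) = 33/23.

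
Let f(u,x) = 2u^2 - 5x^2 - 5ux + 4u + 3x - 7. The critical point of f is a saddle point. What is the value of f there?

∂f/∂u = 4u - 5x + 4 = 0 and ∂f/∂x = -5u - 10x + 3 = 0, so (u, x) = (-5/13, 32/65).
The Hessian has f_{uu} = 4, f_{xx} = -10, f_{ux} = -5, giving D = -65 < 0, so the point is a saddle point.
f(-5/13, 32/65) = -457/65.

-457/65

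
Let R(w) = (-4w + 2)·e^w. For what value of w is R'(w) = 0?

R'(w) = (-4)·e^w + (-4w + 2)·1·e^w = (-4w - 2)·e^w. Since e^w > 0, the only critical point is w = -1/2.
R''(-1/2) has the same sign as -4 < 0, so this is a local maximum.
R(-1/2) = (4)·e^(-1/2) ≈ 2.4261.

-1/2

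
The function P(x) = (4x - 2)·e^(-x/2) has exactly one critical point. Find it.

5/2

By the product rule, P'(x) = (-2x + 5)·e^(-x/2). Since e^(-x/2) > 0, the only critical point is x = 5/2.
P''(5/2) has the same sign as -2 < 0, so this is a local maximum.
P(5/2) = (8)·e^(-5/4) ≈ 2.2920.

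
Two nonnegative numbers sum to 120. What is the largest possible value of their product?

3600

With x + y = 120, the product is P(x) = x(120 − x).
P'(x) = 120 − 2x = 0 gives x = 60; P'' = −2 < 0, so this is the maximum.
P = 60·60 = 3600.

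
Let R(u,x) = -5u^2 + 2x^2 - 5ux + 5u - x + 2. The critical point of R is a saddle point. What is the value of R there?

30/13

∂R/∂u = -10u - 5x + 5 = 0 and ∂R/∂x = -5u + 4x - 1 = 0, so (u, x) = (3/13, 7/13).
The Hessian has R_{uu} = -10, R_{xx} = 4, R_{ux} = -5, giving D = -65 < 0, so the point is a saddle point.
R(3/13, 7/13) = 30/13.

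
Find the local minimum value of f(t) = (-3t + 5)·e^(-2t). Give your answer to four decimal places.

-0.0197

Differentiating with the product rule gives f'(t) = (6t - 13)·e^(-2t). Since e^(-2t) > 0, the only critical point is t = 13/6.
f''(13/6) has the same sign as 6 > 0, so this is a local minimum.
f(13/6) = (-3/2)·e^(-13/3) ≈ -0.0197.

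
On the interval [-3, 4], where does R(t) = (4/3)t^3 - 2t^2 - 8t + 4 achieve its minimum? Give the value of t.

-3

Differentiating, R'(t) = 4t^2 - 4t - 8; which vanishes at t = -1 and t = 2.
Compare values at every candidate in [-3, 4]: R(-3) = -26,  R(-1) = 26/3,  R(2) = -28/3,  R(4) = 76/3.
Hence the absolute minimum is -26 at t = -3.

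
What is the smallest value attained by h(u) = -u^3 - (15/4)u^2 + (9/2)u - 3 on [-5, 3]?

h'(u) = -3u^2 - (15/2)u + 9/2, which vanishes at u = -3 and u = 1/2.
Compare values at every candidate in [-5, 3]: h(-5) = 23/4,  h(-3) = -93/4,  h(1/2) = -29/16,  h(3) = -201/4.
Hence the absolute minimum is -201/4 at u = 3.

-201/4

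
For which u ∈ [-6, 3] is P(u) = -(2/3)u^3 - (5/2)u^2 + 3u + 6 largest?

-6

The derivative is -2u^2 - 5u + 3, which vanishes at u = -3 and u = 1/2.
Evaluating at the critical points and endpoints: P(-6) = 42, P(-3) = -15/2, P(1/2) = 163/24, P(3) = -51/2.
Hence the absolute maximum is 42 at u = -6.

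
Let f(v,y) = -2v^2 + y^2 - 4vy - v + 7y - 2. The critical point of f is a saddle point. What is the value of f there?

-173/24

∂f/∂v = -4v - 4y - 1 = 0 and ∂f/∂y = -4v + 2y + 7 = 0, so (v, y) = (13/12, -4/3).
The Hessian has f_{vv} = -4, f_{yy} = 2, f_{vy} = -4, giving D = -24 < 0, so the point is a saddle point.
f(13/12, -4/3) = -173/24.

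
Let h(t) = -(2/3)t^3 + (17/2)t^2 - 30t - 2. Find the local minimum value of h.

-823/24

Critical points: h'(t) = -2t^2 + 17t - 30 vanishes at t = 5/2, 6.
Second-derivative test with h''(t) = -4t + 17: h''(5/2) = 7 > 0 ⇒ local minimum; h''(6) = -7 < 0 ⇒ local maximum.
The local minimum is h(5/2) = -823/24.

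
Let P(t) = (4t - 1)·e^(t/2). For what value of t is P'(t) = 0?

-7/4

Differentiating with the product rule gives P'(t) = (2t + 7/2)·e^(t/2). Since e^(t/2) > 0, the only critical point is t = -7/4.
P''(-7/4) has the same sign as 2 > 0, so this is a local minimum.
P(-7/4) = (-8)·e^(-7/8) ≈ -3.3349.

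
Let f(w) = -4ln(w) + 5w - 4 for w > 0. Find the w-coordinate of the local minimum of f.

4/5

f'(w) = -4/w + 5 = 0 gives w = 4/5.
f''(w) = 4/w², which is positive for w > 0, so this is a local minimum.
f(4/5) = -4·ln(4/5) + 4 - 4 ≈ 0.8926.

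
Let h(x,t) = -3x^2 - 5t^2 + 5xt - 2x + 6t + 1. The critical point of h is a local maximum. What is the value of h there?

∂h/∂x = -6x + 5t - 2 = 0 and ∂h/∂t = 5x - 10t + 6 = 0, so (x, t) = (2/7, 26/35).
The Hessian has h_{xx} = -6, h_{tt} = -10, h_{xt} = 5, giving D = 35 > 0 with h_{xx} < 0, so the point is a local maximum.
h(2/7, 26/35) = 103/35.

103/35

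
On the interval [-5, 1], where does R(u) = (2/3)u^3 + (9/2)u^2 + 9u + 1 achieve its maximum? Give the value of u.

1

R'(u) = 2u^2 + 9u + 9, which vanishes at u = -3 and u = -3/2.
Candidates: R(-5) = -89/6, R(-3) = -7/2, R(-3/2) = -37/8, R(1) = 91/6.
Hence the absolute maximum is 91/6 at u = 1.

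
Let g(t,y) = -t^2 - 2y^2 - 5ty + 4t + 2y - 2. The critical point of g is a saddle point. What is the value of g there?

∂g/∂t = -2t - 5y + 4 = 0 and ∂g/∂y = -5t - 4y + 2 = 0, so (t, y) = (-6/17, 16/17).
The Hessian has g_{tt} = -2, g_{yy} = -4, g_{ty} = -5, giving D = -17 < 0, so the point is a saddle point.
g(-6/17, 16/17) = -30/17.

-30/17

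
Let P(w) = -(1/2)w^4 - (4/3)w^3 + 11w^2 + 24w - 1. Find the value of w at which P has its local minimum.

Critical points: P'(w) = -2w^3 - 4w^2 + 22w + 24 vanishes at w = -4, -1, 3.
Second-derivative test with P''(w) = -6w^2 - 8w + 22: P''(-4) = -42 < 0 ⇒ local maximum; P''(-1) = 24 > 0 ⇒ local minimum; P''(3) = -56 < 0 ⇒ local maximum.
So the local minimum value is P(-1) = -79/6.

-1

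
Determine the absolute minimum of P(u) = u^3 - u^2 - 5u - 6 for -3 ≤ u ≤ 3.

-27

The derivative is 3u^2 - 2u - 5, which vanishes at u = -1 and u = 5/3.
Compare values at every candidate in [-3, 3]: P(-3) = -27; P(-1) = -3; P(5/3) = -337/27; P(3) = -3.
Hence the absolute minimum is -27 at u = -3.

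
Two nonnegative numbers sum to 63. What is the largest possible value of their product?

With x + y = 63, the product is P(x) = x(63 − x).
P'(x) = 63 − 2x = 0 gives x = 63/2; P'' = −2 < 0, so this is the maximum.
P = 63/2·63/2 = 3969/4.

3969/4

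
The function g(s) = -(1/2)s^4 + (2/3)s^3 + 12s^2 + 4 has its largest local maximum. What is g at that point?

g'(s) = -2s^3 + 2s^2 + 24s. Setting g'(s) = 0 gives s ∈ {-3, 0, 4}.
g''(s) = -6s^2 + 4s + 24. g''(-3) = -42 < 0 ⇒ local maximum; g''(0) = 24 > 0 ⇒ local minimum; g''(4) = -56 < 0 ⇒ local maximum.
The largest local maximum is g(4) = 332/3.

332/3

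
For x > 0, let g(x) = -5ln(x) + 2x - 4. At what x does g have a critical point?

5/2

g'(x) = -5/x + 2 = 0 gives x = 5/2.
g''(x) = 5/x², which is positive for x > 0, so this is a local minimum.
g(5/2) = -5·ln(5/2) + 5 - 4 ≈ -3.5815.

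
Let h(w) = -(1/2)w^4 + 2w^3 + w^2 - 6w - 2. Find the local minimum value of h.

-11/2

h'(w) = -2w^3 + 6w^2 + 2w - 6. Setting h'(w) = 0 gives w ∈ {-1, 1, 3}.
Second-derivative test with h''(w) = -6w^2 + 12w + 2: h''(-1) = -16 < 0 ⇒ local maximum; h''(1) = 8 > 0 ⇒ local minimum; h''(3) = -16 < 0 ⇒ local maximum.
The local minimum is h(1) = -11/2.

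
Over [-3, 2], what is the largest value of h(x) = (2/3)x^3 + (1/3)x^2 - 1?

17/3

h'(x) = 2x^2 + (2/3)x, which vanishes at x = -1/3 and x = 0.
Candidates: h(-3) = -16,  h(-1/3) = -80/81,  h(0) = -1,  h(2) = 17/3.
The maximum over the interval is 17/3, attained at x = 2.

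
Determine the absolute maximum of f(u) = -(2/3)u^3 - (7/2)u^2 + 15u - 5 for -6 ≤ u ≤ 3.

Differentiating, f'(u) = -2u^2 - 7u + 15; which vanishes at u = -5 and u = 3/2.
Evaluating at the critical points and endpoints: f(-6) = -77, f(-5) = -505/6, f(3/2) = 59/8, f(3) = -19/2.
The maximum over the interval is 59/8, attained at u = 3/2.

59/8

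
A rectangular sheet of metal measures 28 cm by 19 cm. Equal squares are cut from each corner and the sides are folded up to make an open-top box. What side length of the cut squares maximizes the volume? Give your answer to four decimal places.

3.7069

With cut size x, the volume is V(x) = x(28 − 2x)(19 − 2x) for 0 < x < 9.5.
V'(x) = 12x^2 − 188x + 532. Setting V'(x) = 0 gives x ≈ 3.7069 (the root in (0, 9.5)).
V''(x) = 24x − 188 is negative there, so this is the maximum; V ≈ 884.1543.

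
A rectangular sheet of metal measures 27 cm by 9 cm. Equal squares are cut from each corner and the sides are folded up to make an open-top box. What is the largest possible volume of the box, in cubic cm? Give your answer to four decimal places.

230.0470

With cut size x, the volume is V(x) = x(27 − 2x)(9 − 2x) for 0 < x < 4.5.
V'(x) = 12x^2 − 144x + 243. Setting V'(x) = 0 gives x ≈ 2.0314 (the root in (0, 4.5)).
V''(x) = 24x − 144 is negative there, so this is the maximum; V ≈ 230.0470.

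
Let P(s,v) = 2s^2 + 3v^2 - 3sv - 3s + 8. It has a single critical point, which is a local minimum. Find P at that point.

31/5

∂P/∂s = 4s - 3v - 3 = 0 and ∂P/∂v = -3s + 6v = 0, so (s, v) = (6/5, 3/5).
The Hessian has P_{ss} = 4, P_{vv} = 6, P_{sv} = -3, giving D = 15 > 0 with P_{ss} > 0, so the point is a local minimum.
P(6/5, 3/5) = 31/5.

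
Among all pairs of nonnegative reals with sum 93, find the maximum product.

8649/4

With x + y = 93, the product is P(x) = x(93 − x).
P'(x) = 93 − 2x = 0 gives x = 93/2; P'' = −2 < 0, so this is the maximum.
P = 93/2·93/2 = 8649/4.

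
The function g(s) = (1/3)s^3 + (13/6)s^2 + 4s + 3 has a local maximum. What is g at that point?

3/2

g'(s) = s^2 + (13/3)s + 4 = 0 at s = -3, -4/3.
g''(s) = 2s + 13/3. g''(-3) = -5/3 < 0 ⇒ local maximum; g''(-4/3) = 5/3 > 0 ⇒ local minimum.
Thus g has its local maximum at s = -3, with value 3/2.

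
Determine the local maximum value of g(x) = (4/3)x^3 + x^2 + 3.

37/12

Critical points: g'(x) = 4x^2 + 2x vanishes at x = -1/2, 0.
g''(x) = 8x + 2. g''(-1/2) = -2 < 0 ⇒ local maximum; g''(0) = 2 > 0 ⇒ local minimum.
The local maximum is g(-1/2) = 37/12.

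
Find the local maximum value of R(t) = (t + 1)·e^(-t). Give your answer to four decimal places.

R'(t) = 1·e^(-t) + (t + 1)·(-1)·e^(-t) = (-t)·e^(-t). Since e^(-t) > 0, the only critical point is t = 0.
R''(0) has the same sign as -1 < 0, so this is a local maximum.
R(0) = (1)·e^(0) ≈ 1.0000.

1.0000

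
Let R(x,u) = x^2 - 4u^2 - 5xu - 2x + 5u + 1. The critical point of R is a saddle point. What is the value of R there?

∂R/∂x = 2x - 5u - 2 = 0 and ∂R/∂u = -5x - 8u + 5 = 0, so (x, u) = (1, 0).
The Hessian has R_{xx} = 2, R_{uu} = -8, R_{xu} = -5, giving D = -41 < 0, so the point is a saddle point.
R(1, 0) = 0.

0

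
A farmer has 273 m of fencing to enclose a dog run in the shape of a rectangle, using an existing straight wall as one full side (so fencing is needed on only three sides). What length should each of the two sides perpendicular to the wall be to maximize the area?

Let the sides perpendicular to the wall have length x and the parallel side y, so 2x + y = 273 and the area is A = xy = x(273 − 2x).
A'(x) = 273 − 4x = 0 gives x = 273/4, and A''(x) = −4 < 0 confirms a maximum.
Then y = 273 − 2·273/4 = 273/2 and A = 74529/8.

273/4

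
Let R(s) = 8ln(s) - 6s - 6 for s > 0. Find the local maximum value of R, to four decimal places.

-11.6985

R'(s) = 8/s − 6 = 0 gives s = 4/3.
R''(s) = -8/s², which is negative for s > 0, so this is a local maximum.
R(4/3) = 8·ln(4/3) - 8 - 6 ≈ -11.6985.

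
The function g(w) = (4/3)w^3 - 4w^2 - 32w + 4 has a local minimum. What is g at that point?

-308/3

g'(w) = 4w^2 - 8w - 32 = 0 at w = -2, 4.
Since g''(w) = 8w - 8, we get g''(-2) = -24 < 0 ⇒ local maximum; g''(4) = 24 > 0 ⇒ local minimum.
The local minimum is g(4) = -308/3.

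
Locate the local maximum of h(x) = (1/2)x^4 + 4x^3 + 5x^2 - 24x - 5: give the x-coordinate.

h'(x) = 2x^3 + 12x^2 + 10x - 24. Setting h'(x) = 0 gives x ∈ {-4, -3, 1}.
Since h''(x) = 6x^2 + 24x + 10, we get h''(-4) = 10 > 0 ⇒ local minimum; h''(-3) = -8 < 0 ⇒ local maximum; h''(1) = 40 > 0 ⇒ local minimum.
So the local maximum value is h(-3) = 89/2.

-3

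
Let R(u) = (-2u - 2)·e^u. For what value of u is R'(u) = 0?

R'(u) = (-2)·e^u + (-2u - 2)·1·e^u = (-2u - 4)·e^u. Since e^u > 0, the only critical point is u = -2.
R''(-2) has the same sign as -2 < 0, so this is a local maximum.
R(-2) = (2)·e^(-2) ≈ 0.2707.

-2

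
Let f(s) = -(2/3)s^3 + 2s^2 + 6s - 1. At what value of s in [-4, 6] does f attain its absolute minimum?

6

The derivative is -2s^2 + 4s + 6, which vanishes at s = -1 and s = 3.
Compare values at every candidate in [-4, 6]: f(-4) = 149/3; f(-1) = -13/3; f(3) = 17; f(6) = -37.
The minimum over the interval is -37, attained at s = 6.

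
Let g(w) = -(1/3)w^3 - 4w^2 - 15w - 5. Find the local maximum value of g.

13

g'(w) = -w^2 - 8w - 15 = 0 at w = -5, -3.
g''(w) = -2w - 8. g''(-5) = 2 > 0 ⇒ local minimum; g''(-3) = -2 < 0 ⇒ local maximum.
So the local maximum value is g(-3) = 13.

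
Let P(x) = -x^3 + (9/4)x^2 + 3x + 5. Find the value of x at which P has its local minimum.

P'(x) = -3x^2 + (9/2)x + 3. Setting P'(x) = 0 gives x ∈ {-1/2, 2}.
P''(x) = -6x + 9/2. P''(-1/2) = 15/2 > 0 ⇒ local minimum; P''(2) = -15/2 < 0 ⇒ local maximum.
Thus P has its local minimum at x = -1/2, with value 67/16.

-1/2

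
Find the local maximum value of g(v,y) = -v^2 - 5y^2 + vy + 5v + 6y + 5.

286/19

∂g/∂v = -2v + y + 5 = 0 and ∂g/∂y = v - 10y + 6 = 0, so (v, y) = (56/19, 17/19).
The Hessian has g_{vv} = -2, g_{yy} = -10, g_{vy} = 1, giving D = 19 > 0 with g_{vv} < 0, so the point is a local maximum.
g(56/19, 17/19) = 286/19.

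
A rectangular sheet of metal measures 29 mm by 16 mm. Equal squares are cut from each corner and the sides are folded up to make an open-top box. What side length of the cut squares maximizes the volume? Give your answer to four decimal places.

With cut size x, the volume is V(x) = x(29 − 2x)(16 − 2x) for 0 < x < 8.
V'(x) = 12x^2 − 180x + 464. Setting V'(x) = 0 gives x ≈ 3.3068 (the root in (0, 8)).
V''(x) = 24x − 180 is negative there, so this is the maximum; V ≈ 694.8503.

3.3068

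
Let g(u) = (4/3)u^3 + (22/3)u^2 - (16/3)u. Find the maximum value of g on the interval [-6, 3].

g'(u) = 4u^2 + (44/3)u - 16/3, which vanishes at u = -4 and u = 1/3.
Compare values at every candidate in [-6, 3]: g(-6) = 8; g(-4) = 160/3; g(1/3) = -74/81; g(3) = 86.
So the maximum is g(3) = 86.

86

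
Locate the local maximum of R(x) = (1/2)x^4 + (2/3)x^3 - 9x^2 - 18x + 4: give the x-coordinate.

-1

R'(x) = 2x^3 + 2x^2 - 18x - 18 = 0 at x = -3, -1, 3.
R''(x) = 6x^2 + 4x - 18. R''(-3) = 24 > 0 ⇒ local minimum; R''(-1) = -16 < 0 ⇒ local maximum; R''(3) = 48 > 0 ⇒ local minimum.
The local maximum is R(-1) = 77/6.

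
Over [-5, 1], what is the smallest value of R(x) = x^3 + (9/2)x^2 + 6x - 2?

Differentiating, R'(x) = 3x^2 + 9x + 6; which vanishes at x = -2 and x = -1.
Compare values at every candidate in [-5, 1]: R(-5) = -89/2,  R(-2) = -4,  R(-1) = -9/2,  R(1) = 19/2.
The minimum over the interval is -89/2, attained at x = -5.

-89/2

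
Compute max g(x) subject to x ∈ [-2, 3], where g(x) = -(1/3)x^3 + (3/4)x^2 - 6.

-1/3

g'(x) = -x^2 + (3/2)x, which vanishes at x = 0 and x = 3/2.
Evaluating at the critical points and endpoints: g(-2) = -1/3,  g(0) = -6,  g(3/2) = -87/16,  g(3) = -33/4.
Hence the absolute maximum is -1/3 at x = -2.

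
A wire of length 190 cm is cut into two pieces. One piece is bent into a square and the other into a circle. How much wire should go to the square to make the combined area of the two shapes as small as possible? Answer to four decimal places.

Let x be the length used for the square. Square side x/4; circle radius (190−x)/(2π).
A(x) = (x/4)² + π·((190−x)/(2π))² = x²/16 + (190−x)²/(4π) for 0 ≤ x ≤ 190. A'(x) = x/8 − (190−x)/(2π) = 0 gives x = 4·190/(π+4) ≈ 106.4188.
A'' = 1/8 + 1/(2π) > 0, so this gives the minimum combined area; x ≈ 106.4188 cm to the square.

106.4188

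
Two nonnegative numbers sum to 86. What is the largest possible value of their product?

1849

With x + y = 86, the product is P(x) = x(86 − x).
P'(x) = 86 − 2x = 0 gives x = 43; P'' = −2 < 0, so this is the maximum.
P = 43·43 = 1849.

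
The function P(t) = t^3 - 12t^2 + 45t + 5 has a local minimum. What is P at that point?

55

P'(t) = 3t^2 - 24t + 45 = 0 at t = 3, 5.
Since P''(t) = 6t - 24, we get P''(3) = -6 < 0 ⇒ local maximum; P''(5) = 6 > 0 ⇒ local minimum.
Thus P has its local minimum at t = 5, with value 55.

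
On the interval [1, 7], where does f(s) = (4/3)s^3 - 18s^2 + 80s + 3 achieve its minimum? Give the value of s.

Differentiating, f'(s) = 4s^2 - 36s + 80; which vanishes at s = 4 and s = 5.
Evaluating at the critical points and endpoints: f(1) = 199/3; f(4) = 361/3; f(5) = 359/3; f(7) = 415/3.
Hence the absolute minimum is 199/3 at s = 1.

1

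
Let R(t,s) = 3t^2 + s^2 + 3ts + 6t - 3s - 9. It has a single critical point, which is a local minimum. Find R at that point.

-48

∂R/∂t = 6t + 3s + 6 = 0 and ∂R/∂s = 3t + 2s - 3 = 0, so (t, s) = (-7, 12).
The Hessian has R_{tt} = 6, R_{ss} = 2, R_{ts} = 3, giving D = 3 > 0 with R_{tt} > 0, so the point is a local minimum.
R(-7, 12) = -48.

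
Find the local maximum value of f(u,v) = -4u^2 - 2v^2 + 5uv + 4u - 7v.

∂f/∂u = -8u + 5v + 4 = 0 and ∂f/∂v = 5u - 4v - 7 = 0, so (u, v) = (-19/7, -36/7).
The Hessian has f_{uu} = -8, f_{vv} = -4, f_{uv} = 5, giving D = 7 > 0 with f_{uu} < 0, so the point is a local maximum.
f(-19/7, -36/7) = 88/7.

88/7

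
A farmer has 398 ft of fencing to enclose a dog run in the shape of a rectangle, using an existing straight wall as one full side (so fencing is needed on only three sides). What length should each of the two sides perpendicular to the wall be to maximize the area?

Let the sides perpendicular to the wall have length x and the parallel side y, so 2x + y = 398 and the area is A = xy = x(398 − 2x).
A'(x) = 398 − 4x = 0 gives x = 199/2, and A''(x) = −4 < 0 confirms a maximum.
Then y = 398 − 2·199/2 = 199 and A = 39601/2.

199/2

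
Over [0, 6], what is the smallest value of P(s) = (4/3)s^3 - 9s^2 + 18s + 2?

The derivative is 4s^2 - 18s + 18, which vanishes at s = 3/2 and s = 3.
Evaluating at the critical points and endpoints: P(0) = 2, P(3/2) = 53/4, P(3) = 11, P(6) = 74.
Hence the absolute minimum is 2 at s = 0.

2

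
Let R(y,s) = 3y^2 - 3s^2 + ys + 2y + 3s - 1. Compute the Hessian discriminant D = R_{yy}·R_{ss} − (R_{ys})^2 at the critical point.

∂R/∂y = 6y + s + 2 = 0 and ∂R/∂s = y - 6s + 3 = 0, so (y, s) = (-15/37, 16/37).
The Hessian has R_{yy} = 6, R_{ss} = -6, R_{ys} = 1, giving D = -37 < 0, so the point is a saddle point.
D = (6)·(-6) − (1)^2 = -37.

-37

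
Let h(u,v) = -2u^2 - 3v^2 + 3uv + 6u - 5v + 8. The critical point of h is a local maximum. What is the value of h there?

∂h/∂u = -4u + 3v + 6 = 0 and ∂h/∂v = 3u - 6v - 5 = 0, so (u, v) = (7/5, -2/15).
The Hessian has h_{uu} = -4, h_{vv} = -6, h_{uv} = 3, giving D = 15 > 0 with h_{uu} < 0, so the point is a local maximum.
h(7/5, -2/15) = 188/15.

188/15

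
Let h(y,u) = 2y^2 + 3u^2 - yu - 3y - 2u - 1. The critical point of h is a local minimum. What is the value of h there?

∂h/∂y = 4y - u - 3 = 0 and ∂h/∂u = -y + 6u - 2 = 0, so (y, u) = (20/23, 11/23).
The Hessian has h_{yy} = 4, h_{uu} = 6, h_{yu} = -1, giving D = 23 > 0 with h_{yy} > 0, so the point is a local minimum.
h(20/23, 11/23) = -64/23.

-64/23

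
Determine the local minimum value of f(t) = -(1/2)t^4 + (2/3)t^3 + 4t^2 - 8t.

f'(t) = -2t^3 + 2t^2 + 8t - 8. Setting f'(t) = 0 gives t ∈ {-2, 1, 2}.
Since f''(t) = -6t^2 + 4t + 8, we get f''(-2) = -24 < 0 ⇒ local maximum; f''(1) = 6 > 0 ⇒ local minimum; f''(2) = -8 < 0 ⇒ local maximum.
The local minimum is f(1) = -23/6.

-23/6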